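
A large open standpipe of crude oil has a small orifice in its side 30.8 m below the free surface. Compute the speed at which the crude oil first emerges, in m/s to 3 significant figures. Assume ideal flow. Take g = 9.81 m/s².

The surface is effectively still and both ends are open, so ½v² = gh and v = √(2·9.81·30.8) = 24.6 m/s.

v ≈ 24.6 m/s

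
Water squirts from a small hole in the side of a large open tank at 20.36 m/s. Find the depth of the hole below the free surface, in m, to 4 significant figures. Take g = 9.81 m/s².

Torricelli: v = √(2gh), so h = v²/(2g).
h = 20.36²/(2·9.81) = 414.5/19.62 = 21.13 m.

h = 21.13 m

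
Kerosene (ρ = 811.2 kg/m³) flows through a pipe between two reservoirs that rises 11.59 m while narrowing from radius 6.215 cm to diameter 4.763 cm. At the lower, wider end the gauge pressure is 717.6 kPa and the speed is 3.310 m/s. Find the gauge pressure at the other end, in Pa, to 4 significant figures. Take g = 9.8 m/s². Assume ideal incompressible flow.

P₂ ≈ 423800 Pa

Mass conservation (A₁v₁ = A₂v₂) gives v₂ = 3.310 × 121.3/17.82 = 22.54 m/s.
Energy conservation along the streamline gives P₂ = P₁ − ½ρ(v₂² − v₁²) − ρg(h₂ − h₁).
P₂ = 717600 + ½·811.2·(3.310² − 22.54²) − 811.2·9.8·(+11.59) = 717600 + (-201700) − (92140) = 423800 Pa.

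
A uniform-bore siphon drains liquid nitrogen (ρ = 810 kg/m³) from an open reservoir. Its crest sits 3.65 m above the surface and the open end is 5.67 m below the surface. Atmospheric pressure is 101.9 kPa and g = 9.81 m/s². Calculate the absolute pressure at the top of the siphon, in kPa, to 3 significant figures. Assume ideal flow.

The outlet speed comes from Torricelli: v = √(2g·5.67) = 10.5 m/s.
The bore is uniform, so the speed at the crest is the same v. Bernoulli surface→crest: P_atm = P_top + ½ρv² + ρg·h_top.
P_top = 101900 − ½·810·10.5² − 810·9.81·3.65 = 27800 Pa.

27.8 kPa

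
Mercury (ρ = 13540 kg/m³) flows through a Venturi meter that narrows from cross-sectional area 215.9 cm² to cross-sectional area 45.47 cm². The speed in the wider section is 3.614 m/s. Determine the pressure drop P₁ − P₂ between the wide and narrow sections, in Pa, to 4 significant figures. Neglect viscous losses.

ΔP ≈ 1905000 Pa

Continuity gives A₁v₁ = A₂v₂, so v₂ = (215.9 cm²)/(45.47 cm²) × 3.614 m/s = 17.16 m/s.
The pipe is horizontal, so Bernoulli reduces to P₁ + ½ρv₁² = P₂ + ½ρv₂².
P₁ − P₂ = ½·13540·(17.16² − 3.614²) = ½·13540·281.4 = 1905000 Pa.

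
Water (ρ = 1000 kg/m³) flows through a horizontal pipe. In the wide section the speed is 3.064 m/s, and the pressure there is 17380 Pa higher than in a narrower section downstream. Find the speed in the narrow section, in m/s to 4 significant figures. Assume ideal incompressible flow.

With h₁ = h₂, rearranging Bernoulli gives v₂ = √(v₁² + 2ΔP/ρ).
v₂ = √(3.064² + 2·17380/1000) = √(9.388 + 34.76) = 6.644 m/s.

v₂ ≈ 6.644 m/s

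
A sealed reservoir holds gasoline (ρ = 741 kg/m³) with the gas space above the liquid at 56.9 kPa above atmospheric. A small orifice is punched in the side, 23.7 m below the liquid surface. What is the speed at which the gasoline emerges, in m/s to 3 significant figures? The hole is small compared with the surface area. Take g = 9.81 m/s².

v ≈ 24.9 m/s

Take point 1 at the surface (v₁ ≈ 0) and point 2 at the hole (at atmospheric pressure). Bernoulli: P₁ + ρg h = P_atm + ½ρv₂².
With P₁ − P_atm = 56900 Pa, v₂ = √(2gh + 2ΔP/ρ) = √(2·9.81·23.7 + 2·56900/741) = 24.9 m/s.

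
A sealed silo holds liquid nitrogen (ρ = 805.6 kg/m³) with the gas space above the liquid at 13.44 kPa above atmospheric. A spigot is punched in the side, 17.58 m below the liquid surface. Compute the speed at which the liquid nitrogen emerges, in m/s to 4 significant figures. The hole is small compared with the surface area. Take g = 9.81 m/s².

Take point 1 at the surface (v₁ ≈ 0) and point 2 at the hole (at atmospheric pressure). Bernoulli: P₁ + ρg h = P_atm + ½ρv₂².
With P₁ − P_atm = 13440 Pa, v₂ = √(2gh + 2ΔP/ρ) = √(2·9.81·17.58 + 2·13440/805.6) = 19.45 m/s.

v ≈ 19.45 m/s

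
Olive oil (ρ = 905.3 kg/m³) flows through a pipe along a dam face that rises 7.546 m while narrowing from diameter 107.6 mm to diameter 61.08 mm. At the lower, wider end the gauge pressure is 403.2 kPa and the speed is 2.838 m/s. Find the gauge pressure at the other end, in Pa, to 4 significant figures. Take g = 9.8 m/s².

The volume flow rate is constant, so v₂ = (A₁/A₂)v₁ = (90.93/29.30)·2.838 = 8.807 m/s.
Applying Bernoulli between the two ends and solving for P₂: P₂ = P₁ + ½ρ(v₁² − v₂²) − ρgΔh.
P₂ = 403200 + ½·905.3·(2.838² − 8.807²) − 905.3·9.8·(+7.546) = 403200 + (-31470) − (66950) = 304800 Pa.

P₂ = 304800 Pa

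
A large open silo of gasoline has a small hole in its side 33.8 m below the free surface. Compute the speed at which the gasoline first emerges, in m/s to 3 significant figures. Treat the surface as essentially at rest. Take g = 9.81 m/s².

25.8 m/s

The surface is effectively still and both ends are open, so ½v² = gh and v = √(2·9.81·33.8) = 25.8 m/s.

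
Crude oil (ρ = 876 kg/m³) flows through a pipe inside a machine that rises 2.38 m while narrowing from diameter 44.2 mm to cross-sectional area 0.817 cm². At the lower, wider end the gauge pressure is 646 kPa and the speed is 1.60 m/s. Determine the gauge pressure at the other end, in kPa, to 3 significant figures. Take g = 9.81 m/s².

Continuity gives A₁v₁ = A₂v₂, so v₂ = (15.3 cm²)/(0.817 cm²) × 1.60 m/s = 30.0 m/s.
Bernoulli: P₁ + ½ρv₁² + ρg h₁ = P₂ + ½ρv₂² + ρg h₂, so P₂ = P₁ + ½ρ(v₁² − v₂²) − ρg(h₂ − h₁).
P₂ = 646000 + ½·876·(1.60² − 30.0²) − 876·9.81·(+2.38) = 646000 + (-394000) − (20500) = 231000 Pa.

231 kPa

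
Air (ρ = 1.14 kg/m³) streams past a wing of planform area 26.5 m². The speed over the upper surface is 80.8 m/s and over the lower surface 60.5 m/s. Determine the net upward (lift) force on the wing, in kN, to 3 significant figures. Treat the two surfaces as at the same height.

From P + ½ρv² = const at equal height, P_low − P_up = ½ρ(v_up² − v_low²).
ΔP = ½·1.14·(80.8² − 60.5²) = 1630 Pa.
Lift = ΔP · A = 1630 × 26.5 = 43300 N.

F = 43.3 kN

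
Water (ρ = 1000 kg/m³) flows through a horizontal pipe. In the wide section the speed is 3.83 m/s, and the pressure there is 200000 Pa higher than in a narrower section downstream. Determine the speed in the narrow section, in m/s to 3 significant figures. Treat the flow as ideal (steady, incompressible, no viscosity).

Horizontal Bernoulli: P₁ + ½ρv₁² = P₂ + ½ρv₂², so v₂² = v₁² + 2(P₁ − P₂)/ρ.
v₂ = √(3.83² + 2·200000/1000) = √(14.7 + 400) = 20.4 m/s.

20.4 m/s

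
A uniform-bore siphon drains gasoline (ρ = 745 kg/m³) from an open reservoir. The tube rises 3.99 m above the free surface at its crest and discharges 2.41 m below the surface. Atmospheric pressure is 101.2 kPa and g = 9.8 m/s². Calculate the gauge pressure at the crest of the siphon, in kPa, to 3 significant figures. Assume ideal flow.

The outlet speed comes from Torricelli: v = √(2g·2.41) = 6.87 m/s.
The bore is uniform, so the speed at the crest is the same v. Bernoulli surface→crest: P_atm = P_top + ½ρv² + ρg·h_top.
P_top = 101200 − ½·745·6.87² − 745·9.8·3.99 = 54500 Pa. So P_gauge = P_top − P_atm = -46700 Pa.

P_gauge = -46.7 kPa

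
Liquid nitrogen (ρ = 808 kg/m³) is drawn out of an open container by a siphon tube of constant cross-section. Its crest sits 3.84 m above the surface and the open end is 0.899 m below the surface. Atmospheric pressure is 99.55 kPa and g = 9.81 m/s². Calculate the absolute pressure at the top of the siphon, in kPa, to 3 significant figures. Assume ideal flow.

P_top = 62.0 kPa

The outlet speed comes from Torricelli: v = √(2g·0.899) = 4.20 m/s.
The bore is uniform, so the speed at the crest is the same v. Bernoulli surface→crest: P_atm = P_top + ½ρv² + ρg·h_top.
P_top = 99550 − ½·808·4.20² − 808·9.81·3.84 = 62000 Pa.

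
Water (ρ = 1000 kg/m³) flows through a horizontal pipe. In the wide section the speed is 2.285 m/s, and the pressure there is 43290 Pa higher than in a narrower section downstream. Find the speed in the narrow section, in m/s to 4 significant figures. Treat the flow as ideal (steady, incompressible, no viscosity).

With h₁ = h₂, rearranging Bernoulli gives v₂ = √(v₁² + 2ΔP/ρ).
v₂ = √(2.285² + 2·43290/1000) = √(5.221 + 86.58) = 9.581 m/s.

v₂ ≈ 9.581 m/s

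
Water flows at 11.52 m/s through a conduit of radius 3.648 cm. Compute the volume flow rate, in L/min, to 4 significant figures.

Q = A·v = 0.004181 m² × 11.52 m/s = 0.04816 m³/s.
Converting: 0.04816 m³/s × 60000 = 2890 L/min.

Q = 2890 L/min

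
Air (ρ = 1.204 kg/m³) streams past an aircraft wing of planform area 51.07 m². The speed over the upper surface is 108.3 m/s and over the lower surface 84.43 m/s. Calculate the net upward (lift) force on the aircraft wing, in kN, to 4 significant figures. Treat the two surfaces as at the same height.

141.4 kN

With equal heights on the two surfaces, Bernoulli gives P_lower − P_upper = ½ρ(v_upper² − v_lower²).
ΔP = ½·1.204·(108.3² − 84.43²) = 2769 Pa.
Lift = ΔP · A = 2769 × 51.07 = 141400 N.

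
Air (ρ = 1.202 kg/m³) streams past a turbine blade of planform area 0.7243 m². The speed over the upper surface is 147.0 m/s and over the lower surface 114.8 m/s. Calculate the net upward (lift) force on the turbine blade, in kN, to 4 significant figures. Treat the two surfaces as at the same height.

From P + ½ρv² = const at equal height, P_low − P_up = ½ρ(v_up² − v_low²).
ΔP = ½·1.202·(147.0² − 114.8²) = 5066 Pa.
Lift = ΔP · A = 5066 × 0.7243 = 3670 N.

F ≈ 3.670 kN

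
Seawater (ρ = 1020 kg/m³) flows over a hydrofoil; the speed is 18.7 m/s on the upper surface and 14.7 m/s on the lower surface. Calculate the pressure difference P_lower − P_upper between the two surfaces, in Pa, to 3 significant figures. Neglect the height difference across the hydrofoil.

ΔP = 68100 Pa

Bernoulli (same height): P_lower − P_upper = ½ρ(v_upper² − v_lower²).
ΔP = ½·1020·(18.7² − 14.7²) = 68100 Pa.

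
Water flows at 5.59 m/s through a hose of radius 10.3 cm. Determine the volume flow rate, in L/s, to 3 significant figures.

Q ≈ 186 L/s

Q = A·v = 0.0333 m² × 5.59 m/s = 0.186 m³/s.
Converting: 0.186 m³/s × 1000 = 186 L/s.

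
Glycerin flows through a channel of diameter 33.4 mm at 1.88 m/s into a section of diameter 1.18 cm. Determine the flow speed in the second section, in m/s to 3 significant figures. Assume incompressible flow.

15.1 m/s

Continuity gives A₁v₁ = A₂v₂, so v₂ = (8.76 cm²)/(1.09 cm²) × 1.88 m/s = 15.1 m/s.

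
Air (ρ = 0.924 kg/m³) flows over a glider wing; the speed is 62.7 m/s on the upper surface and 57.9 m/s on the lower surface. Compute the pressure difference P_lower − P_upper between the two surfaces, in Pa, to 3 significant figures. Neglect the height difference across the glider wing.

ΔP ≈ 267 Pa

Bernoulli (same height): P_lower − P_upper = ½ρ(v_upper² − v_lower²).
ΔP = ½·0.924·(62.7² − 57.9²) = 267 Pa.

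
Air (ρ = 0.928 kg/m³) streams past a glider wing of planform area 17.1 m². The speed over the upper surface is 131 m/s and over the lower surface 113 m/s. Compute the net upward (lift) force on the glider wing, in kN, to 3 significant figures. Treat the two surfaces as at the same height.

From P + ½ρv² = const at equal height, P_low − P_up = ½ρ(v_up² − v_low²).
ΔP = ½·0.928·(131² − 113²) = 2040 Pa.
Lift = ΔP · A = 2040 × 17.1 = 34800 N.

F = 34.8 kN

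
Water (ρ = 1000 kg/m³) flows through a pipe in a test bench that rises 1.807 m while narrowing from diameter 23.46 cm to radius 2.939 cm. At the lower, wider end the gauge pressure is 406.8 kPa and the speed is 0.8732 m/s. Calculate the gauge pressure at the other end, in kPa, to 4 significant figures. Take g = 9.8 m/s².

Mass conservation (A₁v₁ = A₂v₂) gives v₂ = 0.8732 × 432.3/27.14 = 13.91 m/s.
Bernoulli: P₁ + ½ρv₁² + ρg h₁ = P₂ + ½ρv₂² + ρg h₂, so P₂ = P₁ + ½ρ(v₁² − v₂²) − ρg(h₂ − h₁).
P₂ = 406800 + ½·1000·(0.8732² − 13.91²) − 1000·9.8·(+1.807) = 406800 + (-96360) − (17710) = 292700 Pa.

292.7 kPa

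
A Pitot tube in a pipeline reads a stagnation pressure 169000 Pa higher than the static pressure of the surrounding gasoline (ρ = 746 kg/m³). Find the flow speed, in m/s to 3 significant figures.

Bernoulli between the free stream and the stagnation point: ½ρv² = P_stag − P_static.
v = √(2ΔP/ρ) = √(2·169000/746) = 21.3 m/s.

v = 21.3 m/s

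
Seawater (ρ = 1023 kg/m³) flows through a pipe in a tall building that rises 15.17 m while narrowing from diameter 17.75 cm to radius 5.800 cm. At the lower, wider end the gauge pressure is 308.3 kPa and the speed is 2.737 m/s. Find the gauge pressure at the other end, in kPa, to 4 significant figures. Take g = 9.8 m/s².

139.0 kPa

The volume flow rate is constant, so v₂ = (A₁/A₂)v₁ = (247.4/105.7)·2.737 = 6.408 m/s.
Bernoulli: P₁ + ½ρv₁² + ρg h₁ = P₂ + ½ρv₂² + ρg h₂, so P₂ = P₁ + ½ρ(v₁² − v₂²) − ρg(h₂ − h₁).
P₂ = 308300 + ½·1023·(2.737² − 6.408²) − 1023·9.8·(+15.17) = 308300 + (-17170) − (152100) = 139000 Pa.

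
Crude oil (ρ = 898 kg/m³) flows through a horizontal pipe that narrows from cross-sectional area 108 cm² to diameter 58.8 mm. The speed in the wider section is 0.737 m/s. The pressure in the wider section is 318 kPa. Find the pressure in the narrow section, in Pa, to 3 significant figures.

The volume flow rate is constant, so v₂ = (A₁/A₂)v₁ = (108/27.2)·0.737 = 2.93 m/s.
Bernoulli (h₁ = h₂): P₁ − P₂ = ½ρ(v₂² − v₁²).
P₂ = P₁ − ½ρ(v₂² − v₁²) = 318000 − ½·898·(2.93² − 0.737²) = 318000 − 3610 = 314000 Pa.

314000 Pa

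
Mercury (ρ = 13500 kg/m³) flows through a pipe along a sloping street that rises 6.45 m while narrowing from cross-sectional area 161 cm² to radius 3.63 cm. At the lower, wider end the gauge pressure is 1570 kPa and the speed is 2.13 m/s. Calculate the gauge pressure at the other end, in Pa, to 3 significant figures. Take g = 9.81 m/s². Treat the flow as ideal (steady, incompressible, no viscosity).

The volume flow rate is constant, so v₂ = (A₁/A₂)v₁ = (161/41.4)·2.13 = 8.28 m/s.
Applying Bernoulli between the two ends and solving for P₂: P₂ = P₁ + ½ρ(v₁² − v₂²) − ρgΔh.
P₂ = 1570000 + ½·13500·(2.13² − 8.28²) − 13500·9.81·(+6.45) = 1570000 + (-433000) − (854000) = 283000 Pa.

P₂ ≈ 283000 Pa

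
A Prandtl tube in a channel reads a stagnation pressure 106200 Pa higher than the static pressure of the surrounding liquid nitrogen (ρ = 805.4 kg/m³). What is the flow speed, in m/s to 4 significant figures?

v = 16.24 m/s

Bernoulli between the free stream and the stagnation point: ½ρv² = P_stag − P_static.
v = √(2ΔP/ρ) = √(2·106200/805.4) = 16.24 m/s.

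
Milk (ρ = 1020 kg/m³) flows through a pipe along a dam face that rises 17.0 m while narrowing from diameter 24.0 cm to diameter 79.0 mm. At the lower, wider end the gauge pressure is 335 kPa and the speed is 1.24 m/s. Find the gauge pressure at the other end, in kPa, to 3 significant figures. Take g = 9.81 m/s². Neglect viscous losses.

P₂ ≈ 98.9 kPa

Mass conservation (A₁v₁ = A₂v₂) gives v₂ = 1.24 × 452/49.0 = 11.4 m/s.
Bernoulli: P₁ + ½ρv₁² + ρg h₁ = P₂ + ½ρv₂² + ρg h₂, so P₂ = P₁ + ½ρ(v₁² − v₂²) − ρg(h₂ − h₁).
P₂ = 335000 + ½·1020·(1.24² − 11.4²) − 1020·9.81·(+17.0) = 335000 + (-66000) − (170000) = 98900 Pa.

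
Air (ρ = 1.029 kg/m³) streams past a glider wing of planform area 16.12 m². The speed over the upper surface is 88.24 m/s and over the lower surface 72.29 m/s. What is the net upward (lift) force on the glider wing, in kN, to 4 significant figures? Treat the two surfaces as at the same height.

With equal heights on the two surfaces, Bernoulli gives P_lower − P_upper = ½ρ(v_upper² − v_lower²).
ΔP = ½·1.029·(88.24² − 72.29²) = 1317 Pa.
Lift = ΔP · A = 1317 × 16.12 = 21240 N.

F ≈ 21.24 kN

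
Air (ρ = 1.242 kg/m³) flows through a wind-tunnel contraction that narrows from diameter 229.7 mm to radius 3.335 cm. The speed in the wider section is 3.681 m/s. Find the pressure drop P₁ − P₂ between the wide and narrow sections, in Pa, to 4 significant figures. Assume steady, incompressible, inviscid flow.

1175 Pa

By continuity, v₂ = v₁·A₁/A₂ = 3.681·(414.4/34.94) = 43.66 m/s.
Bernoulli (h₁ = h₂): P₁ − P₂ = ½ρ(v₂² − v₁²).
P₁ − P₂ = ½·1.242·(43.66² − 3.681²) = ½·1.242·1892 = 1175 Pa.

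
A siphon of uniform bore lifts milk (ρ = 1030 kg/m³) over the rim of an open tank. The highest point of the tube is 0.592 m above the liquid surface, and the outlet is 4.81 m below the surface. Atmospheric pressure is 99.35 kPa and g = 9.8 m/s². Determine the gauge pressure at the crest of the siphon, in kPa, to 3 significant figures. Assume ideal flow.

P_gauge ≈ -54.5 kPa

From the surface to the outlet (both open to atmosphere, surface at rest): v = √(2g·h_out) = √(2·9.8·4.81) = 9.71 m/s.
With constant cross-section the crest speed equals v; applying Bernoulli from the surface up to the crest, P_top = P_atm − ½ρv² − ρg·h_top.
P_top = 99350 − ½·1030·9.71² − 1030·9.8·0.592 = 44800 Pa. So P_gauge = P_top − P_atm = -54500 Pa.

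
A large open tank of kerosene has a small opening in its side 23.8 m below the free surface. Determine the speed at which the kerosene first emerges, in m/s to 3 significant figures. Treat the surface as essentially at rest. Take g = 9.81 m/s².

The surface is effectively still and both ends are open, so ½v² = gh and v = √(2·9.81·23.8) = 21.6 m/s.

21.6 m/s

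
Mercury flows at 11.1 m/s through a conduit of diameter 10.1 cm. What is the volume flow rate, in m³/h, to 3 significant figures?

Q ≈ 320 m³/h

Q = A·v = 0.00801 m² × 11.1 m/s = 0.0889 m³/s.
Converting: 0.0889 m³/s × 3600 = 320 m³/h.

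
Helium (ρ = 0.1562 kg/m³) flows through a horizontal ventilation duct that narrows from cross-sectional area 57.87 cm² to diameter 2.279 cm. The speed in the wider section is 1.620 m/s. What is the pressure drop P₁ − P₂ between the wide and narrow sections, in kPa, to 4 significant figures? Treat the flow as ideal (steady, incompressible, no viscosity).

The volume flow rate is constant, so v₂ = (A₁/A₂)v₁ = (57.87/4.079)·1.620 = 22.98 m/s.
Bernoulli (h₁ = h₂): P₁ − P₂ = ½ρ(v₂² − v₁²).
P₁ − P₂ = ½·0.1562·(22.98² − 1.620²) = ½·0.1562·525.6 = 41.05 Pa.

0.04105 kPa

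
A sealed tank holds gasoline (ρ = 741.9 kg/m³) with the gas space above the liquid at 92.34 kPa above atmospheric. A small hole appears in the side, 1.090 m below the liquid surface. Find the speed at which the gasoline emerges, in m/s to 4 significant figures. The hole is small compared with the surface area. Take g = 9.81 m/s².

v ≈ 16.44 m/s

Take point 1 at the surface (v₁ ≈ 0) and point 2 at the hole (at atmospheric pressure). Bernoulli: P₁ + ρg h = P_atm + ½ρv₂².
With P₁ − P_atm = 92340 Pa, v₂ = √(2gh + 2ΔP/ρ) = √(2·9.81·1.090 + 2·92340/741.9) = 16.44 m/s.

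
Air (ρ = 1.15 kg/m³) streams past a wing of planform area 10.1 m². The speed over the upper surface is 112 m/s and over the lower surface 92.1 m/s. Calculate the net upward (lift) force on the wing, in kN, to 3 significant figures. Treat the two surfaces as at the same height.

With equal heights on the two surfaces, Bernoulli gives P_lower − P_upper = ½ρ(v_upper² − v_lower²).
ΔP = ½·1.15·(112² − 92.1²) = 2340 Pa.
Lift = ΔP · A = 2340 × 10.1 = 23600 N.

23.6 kN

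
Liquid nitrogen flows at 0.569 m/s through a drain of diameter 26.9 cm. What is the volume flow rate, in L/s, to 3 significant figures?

Q = A·v = 0.0568 m² × 0.569 m/s = 0.0323 m³/s.
Converting: 0.0323 m³/s × 1000 = 32.3 L/s.

Q = 32.3 L/s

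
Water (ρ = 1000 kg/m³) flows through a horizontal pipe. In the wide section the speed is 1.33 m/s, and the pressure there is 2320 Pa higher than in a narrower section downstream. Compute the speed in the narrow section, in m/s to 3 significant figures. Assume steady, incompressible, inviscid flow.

With h₁ = h₂, rearranging Bernoulli gives v₂ = √(v₁² + 2ΔP/ρ).
v₂ = √(1.33² + 2·2320/1000) = √(1.77 + 4.64) = 2.53 m/s.

v₂ = 2.53 m/s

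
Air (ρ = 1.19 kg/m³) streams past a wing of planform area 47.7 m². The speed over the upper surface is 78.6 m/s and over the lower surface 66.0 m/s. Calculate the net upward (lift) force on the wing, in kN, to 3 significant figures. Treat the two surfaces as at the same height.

The faster flow above has the lower pressure; Bernoulli (same height) gives ΔP = ½ρ(v_up² − v_low²).
ΔP = ½·1.19·(78.6² − 66.0²) = 1080 Pa.
Lift = ΔP · A = 1080 × 47.7 = 51700 N.

F = 51.7 kN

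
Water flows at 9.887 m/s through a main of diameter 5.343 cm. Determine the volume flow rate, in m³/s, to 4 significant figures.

Q = A·v = 0.002242 m² × 9.887 m/s = 0.02217 m³/s.

Q = 0.02217 m³/s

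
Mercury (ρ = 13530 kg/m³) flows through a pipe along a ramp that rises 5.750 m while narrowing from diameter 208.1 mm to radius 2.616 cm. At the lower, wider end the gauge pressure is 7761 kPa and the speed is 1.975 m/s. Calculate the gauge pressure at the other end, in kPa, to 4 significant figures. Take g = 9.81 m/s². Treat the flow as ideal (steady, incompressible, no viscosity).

P₂ = 420.0 kPa

The volume flow rate is constant, so v₂ = (A₁/A₂)v₁ = (340.1/21.50)·1.975 = 31.24 m/s.
Applying Bernoulli between the two ends and solving for P₂: P₂ = P₁ + ½ρ(v₁² − v₂²) − ρgΔh.
P₂ = 7761000 + ½·13530·(1.975² − 31.24²) − 13530·9.81·(+5.750) = 7761000 + (-6578000) − (763200) = 420000 Pa.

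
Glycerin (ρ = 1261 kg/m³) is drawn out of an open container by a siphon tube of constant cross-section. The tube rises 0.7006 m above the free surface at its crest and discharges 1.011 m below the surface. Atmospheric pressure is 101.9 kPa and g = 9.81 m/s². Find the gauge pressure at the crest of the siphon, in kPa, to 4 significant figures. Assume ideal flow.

The outlet speed comes from Torricelli: v = √(2g·1.011) = 4.454 m/s.
The bore is uniform, so the speed at the crest is the same v. Bernoulli surface→crest: P_atm = P_top + ½ρv² + ρg·h_top.
P_top = 101900 − ½·1261·4.454² − 1261·9.81·0.7006 = 80730 Pa. So P_gauge = P_top − P_atm = -21170 Pa.

-21.17 kPa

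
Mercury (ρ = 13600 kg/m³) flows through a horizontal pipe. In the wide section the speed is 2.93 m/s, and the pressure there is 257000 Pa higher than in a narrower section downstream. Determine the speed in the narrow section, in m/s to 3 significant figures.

v₂ = 6.81 m/s

Along the level pipe P + ½ρv² is conserved, hence v₂² = v₁² + 2(P₁ − P₂)/ρ.
v₂ = √(2.93² + 2·257000/13600) = √(8.58 + 37.8) = 6.81 m/s.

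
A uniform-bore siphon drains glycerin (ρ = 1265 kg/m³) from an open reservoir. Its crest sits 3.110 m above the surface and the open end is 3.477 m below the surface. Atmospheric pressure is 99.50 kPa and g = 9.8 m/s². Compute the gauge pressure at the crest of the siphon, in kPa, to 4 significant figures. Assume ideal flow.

P_gauge ≈ -81.66 kPa

From the surface to the outlet (both open to atmosphere, surface at rest): v = √(2g·h_out) = √(2·9.8·3.477) = 8.255 m/s.
With constant cross-section the crest speed equals v; applying Bernoulli from the surface up to the crest, P_top = P_atm − ½ρv² − ρg·h_top.
P_top = 99500 − ½·1265·8.255² − 1265·9.8·3.110 = 17840 Pa. So P_gauge = P_top − P_atm = -81660 Pa.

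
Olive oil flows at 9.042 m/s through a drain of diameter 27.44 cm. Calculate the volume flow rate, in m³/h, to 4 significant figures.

Q ≈ 1925 m³/h

Q = A·v = 0.05914 m² × 9.042 m/s = 0.5347 m³/s.
Converting: 0.5347 m³/s × 3600 = 1925 m³/h.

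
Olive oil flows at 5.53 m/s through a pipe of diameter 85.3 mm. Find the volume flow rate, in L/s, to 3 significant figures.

Q = A·v = 0.00571 m² × 5.53 m/s = 0.0316 m³/s.
Converting: 0.0316 m³/s × 1000 = 31.6 L/s.

31.6 L/s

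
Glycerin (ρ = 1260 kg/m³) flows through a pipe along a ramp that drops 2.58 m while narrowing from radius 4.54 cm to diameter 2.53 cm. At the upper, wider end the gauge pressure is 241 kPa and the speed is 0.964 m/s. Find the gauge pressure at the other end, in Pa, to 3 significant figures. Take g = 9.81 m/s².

By continuity, v₂ = v₁·A₁/A₂ = 0.964·(64.8/5.03) = 12.4 m/s.
Energy conservation along the streamline gives P₂ = P₁ − ½ρ(v₂² − v₁²) − ρg(h₂ − h₁).
P₂ = 241000 + ½·1260·(0.964² − 12.4²) − 1260·9.81·(−2.58) = 241000 + (-96500) − (-31900) = 176000 Pa.

P₂ ≈ 176000 Pa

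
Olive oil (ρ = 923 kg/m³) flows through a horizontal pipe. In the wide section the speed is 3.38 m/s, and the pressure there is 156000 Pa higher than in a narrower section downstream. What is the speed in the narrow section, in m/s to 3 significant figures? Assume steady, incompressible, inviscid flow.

v₂ ≈ 18.7 m/s

With h₁ = h₂, rearranging Bernoulli gives v₂ = √(v₁² + 2ΔP/ρ).
v₂ = √(3.38² + 2·156000/923) = √(11.4 + 338) = 18.7 m/s.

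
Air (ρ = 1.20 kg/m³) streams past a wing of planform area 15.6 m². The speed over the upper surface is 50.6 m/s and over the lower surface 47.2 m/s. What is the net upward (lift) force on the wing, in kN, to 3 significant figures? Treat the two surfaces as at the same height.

F ≈ 3.11 kN

From P + ½ρv² = const at equal height, P_low − P_up = ½ρ(v_up² − v_low²).
ΔP = ½·1.20·(50.6² − 47.2²) = 200 Pa.
Lift = ΔP · A = 200 × 15.6 = 3110 N.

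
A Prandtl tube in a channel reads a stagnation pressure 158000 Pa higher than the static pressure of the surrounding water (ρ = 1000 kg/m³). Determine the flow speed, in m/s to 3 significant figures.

The dynamic pressure equals the rise in static pressure at the stagnation point: ΔP = ½ρv².
v = √(2ΔP/ρ) = √(2·158000/1000) = 17.8 m/s.

17.8 m/s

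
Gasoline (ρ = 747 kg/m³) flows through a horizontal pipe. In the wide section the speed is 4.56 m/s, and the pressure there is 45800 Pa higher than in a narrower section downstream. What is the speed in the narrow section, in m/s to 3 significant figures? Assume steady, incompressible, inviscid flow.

12.0 m/s

Horizontal Bernoulli: P₁ + ½ρv₁² = P₂ + ½ρv₂², so v₂² = v₁² + 2(P₁ − P₂)/ρ.
v₂ = √(4.56² + 2·45800/747) = √(20.8 + 123) = 12.0 m/s.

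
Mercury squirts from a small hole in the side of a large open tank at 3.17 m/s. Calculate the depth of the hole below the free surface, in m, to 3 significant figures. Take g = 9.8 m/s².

h = 0.513 m

For a small hole in a large open tank, ½v² = gh, giving h = v²/(2g).
h = 3.17²/(2·9.8) = 10.0/19.60 = 0.513 m.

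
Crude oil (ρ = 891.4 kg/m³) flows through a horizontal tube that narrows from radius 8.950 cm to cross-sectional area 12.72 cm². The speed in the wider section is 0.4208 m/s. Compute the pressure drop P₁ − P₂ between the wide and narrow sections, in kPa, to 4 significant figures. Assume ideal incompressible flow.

ΔP = 30.81 kPa

The volume flow rate is constant, so v₂ = (A₁/A₂)v₁ = (251.6/12.72)·0.4208 = 8.325 m/s.
Along the horizontal streamline, P + ½ρv² is constant.
P₁ − P₂ = ½·891.4·(8.325² − 0.4208²) = ½·891.4·69.13 = 30810 Pa.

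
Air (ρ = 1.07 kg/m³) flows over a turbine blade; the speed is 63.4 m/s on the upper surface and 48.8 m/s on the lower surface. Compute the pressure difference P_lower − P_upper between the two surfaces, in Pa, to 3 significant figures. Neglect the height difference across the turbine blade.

876 Pa

The pressure is lower where the speed is higher: ΔP = ½ρ(v_up² − v_low²).
ΔP = ½·1.07·(63.4² − 48.8²) = 876 Pa.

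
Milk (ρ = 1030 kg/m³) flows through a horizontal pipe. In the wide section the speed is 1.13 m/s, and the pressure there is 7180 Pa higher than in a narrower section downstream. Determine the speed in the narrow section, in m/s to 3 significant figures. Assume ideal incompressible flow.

3.90 m/s

Horizontal Bernoulli: P₁ + ½ρv₁² = P₂ + ½ρv₂², so v₂² = v₁² + 2(P₁ − P₂)/ρ.
v₂ = √(1.13² + 2·7180/1030) = √(1.28 + 13.9) = 3.90 m/s.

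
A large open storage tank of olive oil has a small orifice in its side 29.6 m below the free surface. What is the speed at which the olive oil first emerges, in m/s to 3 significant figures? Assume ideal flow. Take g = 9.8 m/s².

With the surface at rest and both surface and jet at atmospheric pressure, Bernoulli gives ρg h = ½ρv², so v = √(2gh) = √(2·9.8·29.6) = 24.1 m/s.

24.1 m/s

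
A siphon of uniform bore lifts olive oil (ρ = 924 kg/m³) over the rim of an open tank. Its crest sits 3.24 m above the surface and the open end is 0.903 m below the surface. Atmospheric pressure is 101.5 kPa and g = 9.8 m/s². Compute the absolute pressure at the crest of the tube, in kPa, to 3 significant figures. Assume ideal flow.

P_top ≈ 64.0 kPa

The outlet speed comes from Torricelli: v = √(2g·0.903) = 4.21 m/s.
The bore is uniform, so the speed at the crest is the same v. Bernoulli surface→crest: P_atm = P_top + ½ρv² + ρg·h_top.
P_top = 101500 − ½·924·4.21² − 924·9.8·3.24 = 64000 Pa.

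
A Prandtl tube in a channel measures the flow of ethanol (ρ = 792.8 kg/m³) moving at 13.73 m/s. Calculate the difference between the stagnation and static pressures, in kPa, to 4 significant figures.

ΔP ≈ 74.73 kPa

The dynamic pressure equals the rise in static pressure at the stagnation point: ΔP = ½ρv².
ΔP = ½·792.8·13.73² = 74730 Pa.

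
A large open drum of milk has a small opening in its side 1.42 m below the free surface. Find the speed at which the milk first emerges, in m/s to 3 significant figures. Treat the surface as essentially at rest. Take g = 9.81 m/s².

v = 5.28 m/s

With the surface at rest and both surface and jet at atmospheric pressure, Bernoulli gives ρg h = ½ρv², so v = √(2gh) = √(2·9.81·1.42) = 5.28 m/s.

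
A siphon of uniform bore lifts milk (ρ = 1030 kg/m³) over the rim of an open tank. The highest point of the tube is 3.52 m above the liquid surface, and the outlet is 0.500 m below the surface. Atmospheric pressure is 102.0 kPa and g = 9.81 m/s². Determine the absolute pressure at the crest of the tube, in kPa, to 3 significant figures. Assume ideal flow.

61.4 kPa

The outlet speed comes from Torricelli: v = √(2g·0.500) = 3.13 m/s.
Continuity keeps v the same throughout the tube; from surface to crest, P_atm + 0 = P_top + ½ρv² + ρg·h_top.
P_top = 102000 − ½·1030·3.13² − 1030·9.81·3.52 = 61400 Pa.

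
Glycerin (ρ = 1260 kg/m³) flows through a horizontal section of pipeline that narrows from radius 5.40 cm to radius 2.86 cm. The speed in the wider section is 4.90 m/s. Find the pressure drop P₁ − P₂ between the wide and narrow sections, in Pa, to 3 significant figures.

177000 Pa

The volume flow rate is constant, so v₂ = (A₁/A₂)v₁ = (91.6/25.7)·4.90 = 17.5 m/s.
Bernoulli (h₁ = h₂): P₁ − P₂ = ½ρ(v₂² − v₁²).
P₁ − P₂ = ½·1260·(17.5² − 4.90²) = ½·1260·281 = 177000 Pa.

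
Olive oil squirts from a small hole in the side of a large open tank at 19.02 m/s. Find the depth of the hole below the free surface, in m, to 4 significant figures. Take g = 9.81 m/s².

h ≈ 18.44 m

For a small hole in a large open tank, ½v² = gh, giving h = v²/(2g).
h = 19.02²/(2·9.81) = 361.8/19.62 = 18.44 m.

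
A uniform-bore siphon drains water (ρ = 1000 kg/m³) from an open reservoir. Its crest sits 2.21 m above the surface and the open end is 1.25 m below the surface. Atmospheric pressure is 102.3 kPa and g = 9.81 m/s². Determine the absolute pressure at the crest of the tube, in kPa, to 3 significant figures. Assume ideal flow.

The outlet speed comes from Torricelli: v = √(2g·1.25) = 4.95 m/s.
The bore is uniform, so the speed at the crest is the same v. Bernoulli surface→crest: P_atm = P_top + ½ρv² + ρg·h_top.
P_top = 102300 − ½·1000·4.95² − 1000·9.81·2.21 = 68400 Pa.

68.4 kPa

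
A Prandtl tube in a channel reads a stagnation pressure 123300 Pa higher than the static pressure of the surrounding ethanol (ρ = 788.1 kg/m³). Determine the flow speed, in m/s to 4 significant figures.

At the stagnation point the flow is brought to rest, so Bernoulli gives P_stag − P_static = ½ρv².
v = √(2ΔP/ρ) = √(2·123300/788.1) = 17.69 m/s.

v ≈ 17.69 m/s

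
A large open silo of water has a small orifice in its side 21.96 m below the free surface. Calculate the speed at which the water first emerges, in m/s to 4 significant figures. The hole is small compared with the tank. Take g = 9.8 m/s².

The surface is effectively still and both ends are open, so ½v² = gh and v = √(2·9.8·21.96) = 20.75 m/s.

20.75 m/s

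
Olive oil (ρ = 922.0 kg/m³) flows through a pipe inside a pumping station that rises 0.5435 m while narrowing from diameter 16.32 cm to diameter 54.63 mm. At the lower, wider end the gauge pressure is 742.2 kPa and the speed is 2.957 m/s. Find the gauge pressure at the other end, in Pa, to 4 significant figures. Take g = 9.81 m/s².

P₂ ≈ 420300 Pa

The volume flow rate is constant, so v₂ = (A₁/A₂)v₁ = (209.2/23.44)·2.957 = 26.39 m/s.
Applying Bernoulli between the two ends and solving for P₂: P₂ = P₁ + ½ρ(v₁² − v₂²) − ρgΔh.
P₂ = 742200 + ½·922.0·(2.957² − 26.39²) − 922.0·9.81·(+0.5435) = 742200 + (-317000) − (4916) = 420300 Pa.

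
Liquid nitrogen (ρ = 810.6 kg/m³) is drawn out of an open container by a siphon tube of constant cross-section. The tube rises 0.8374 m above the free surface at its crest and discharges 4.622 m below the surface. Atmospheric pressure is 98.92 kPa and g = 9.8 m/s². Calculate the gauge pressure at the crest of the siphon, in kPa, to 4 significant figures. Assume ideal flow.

-43.37 kPa

Bernoulli surface→outlet gives ½v² = g·h_out, so v = √(2·9.8·4.622) = 9.518 m/s.
With constant cross-section the crest speed equals v; applying Bernoulli from the surface up to the crest, P_top = P_atm − ½ρv² − ρg·h_top.
P_top = 98920 − ½·810.6·9.518² − 810.6·9.8·0.8374 = 55550 Pa. So P_gauge = P_top − P_atm = -43370 Pa.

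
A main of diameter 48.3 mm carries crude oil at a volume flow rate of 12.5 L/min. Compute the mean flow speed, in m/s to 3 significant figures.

Q = 12.5 L/min = 0.000208 m³/s.
v = Q/A = 0.000208 / 0.00183 = 0.114 m/s.

v = 0.114 m/s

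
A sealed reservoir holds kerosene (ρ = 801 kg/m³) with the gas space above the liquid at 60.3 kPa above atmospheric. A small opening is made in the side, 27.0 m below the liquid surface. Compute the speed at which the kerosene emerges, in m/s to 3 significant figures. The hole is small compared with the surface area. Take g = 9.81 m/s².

26.1 m/s

Take point 1 at the surface (v₁ ≈ 0) and point 2 at the hole (at atmospheric pressure). Bernoulli: P₁ + ρg h = P_atm + ½ρv₂².
With P₁ − P_atm = 60300 Pa, v₂ = √(2gh + 2ΔP/ρ) = √(2·9.81·27.0 + 2·60300/801) = 26.1 m/s.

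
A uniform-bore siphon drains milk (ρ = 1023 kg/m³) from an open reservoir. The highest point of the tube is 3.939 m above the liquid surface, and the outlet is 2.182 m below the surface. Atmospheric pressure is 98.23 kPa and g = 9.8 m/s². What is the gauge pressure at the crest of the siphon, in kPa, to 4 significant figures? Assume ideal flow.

The outlet speed comes from Torricelli: v = √(2g·2.182) = 6.540 m/s.
The bore is uniform, so the speed at the crest is the same v. Bernoulli surface→crest: P_atm = P_top + ½ρv² + ρg·h_top.
P_top = 98230 − ½·1023·6.540² − 1023·9.8·3.939 = 36860 Pa. So P_gauge = P_top − P_atm = -61370 Pa.

P_gauge = -61.37 kPa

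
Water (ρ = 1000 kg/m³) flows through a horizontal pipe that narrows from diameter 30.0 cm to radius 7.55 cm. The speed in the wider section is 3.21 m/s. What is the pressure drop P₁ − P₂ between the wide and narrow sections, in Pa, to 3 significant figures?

Continuity gives A₁v₁ = A₂v₂, so v₂ = (707 cm²)/(179 cm²) × 3.21 m/s = 12.7 m/s.
Bernoulli (h₁ = h₂): P₁ − P₂ = ½ρ(v₂² − v₁²).
P₁ − P₂ = ½·1000·(12.7² − 3.21²) = ½·1000·150 = 75100 Pa.

ΔP ≈ 75100 Pa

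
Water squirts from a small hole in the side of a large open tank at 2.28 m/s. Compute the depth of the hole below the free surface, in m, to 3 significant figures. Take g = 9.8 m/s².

h ≈ 0.265 m

For a small hole in a large open tank, ½v² = gh, giving h = v²/(2g).
h = 2.28²/(2·9.8) = 5.20/19.60 = 0.265 m.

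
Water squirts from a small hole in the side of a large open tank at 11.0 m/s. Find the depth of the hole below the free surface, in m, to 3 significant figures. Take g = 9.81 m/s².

For a small hole in a large open tank, ½v² = gh, giving h = v²/(2g).
h = 11.0²/(2·9.81) = 121/19.62 = 6.17 m.

h = 6.17 m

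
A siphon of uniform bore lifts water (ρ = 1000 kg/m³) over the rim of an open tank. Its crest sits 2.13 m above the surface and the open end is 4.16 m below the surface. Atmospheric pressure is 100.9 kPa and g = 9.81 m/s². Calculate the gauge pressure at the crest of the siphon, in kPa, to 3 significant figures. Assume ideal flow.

The outlet speed comes from Torricelli: v = √(2g·4.16) = 9.03 m/s.
The bore is uniform, so the speed at the crest is the same v. Bernoulli surface→crest: P_atm = P_top + ½ρv² + ρg·h_top.
P_top = 100900 − ½·1000·9.03² − 1000·9.81·2.13 = 39200 Pa. So P_gauge = P_top − P_atm = -61700 Pa.

P_gauge ≈ -61.7 kPa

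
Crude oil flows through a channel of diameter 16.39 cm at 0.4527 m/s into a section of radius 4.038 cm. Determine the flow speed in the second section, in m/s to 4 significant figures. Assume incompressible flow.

By continuity, v₂ = v₁·A₁/A₂ = 0.4527·(211.0/51.23) = 1.865 m/s.

v₂ = 1.865 m/s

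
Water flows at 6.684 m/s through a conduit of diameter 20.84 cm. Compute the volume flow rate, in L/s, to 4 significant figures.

Q ≈ 228.0 L/s

Q = A·v = 0.03411 m² × 6.684 m/s = 0.2280 m³/s.
Converting: 0.2280 m³/s × 1000 = 228.0 L/s.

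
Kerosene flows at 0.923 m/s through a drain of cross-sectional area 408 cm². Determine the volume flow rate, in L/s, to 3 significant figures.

Q = A·v = 0.0408 m² × 0.923 m/s = 0.0377 m³/s.
Converting: 0.0377 m³/s × 1000 = 37.7 L/s.

37.7 L/s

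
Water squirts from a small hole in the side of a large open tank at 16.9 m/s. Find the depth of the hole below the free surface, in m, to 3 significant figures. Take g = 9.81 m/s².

For a small hole in a large open tank, ½v² = gh, giving h = v²/(2g).
h = 16.9²/(2·9.81) = 286/19.62 = 14.6 m.

h ≈ 14.6 m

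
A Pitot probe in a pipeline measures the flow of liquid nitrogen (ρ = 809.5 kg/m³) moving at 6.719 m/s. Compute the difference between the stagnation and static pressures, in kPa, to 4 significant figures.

ΔP = 18.27 kPa

At the stagnation point the flow is brought to rest, so Bernoulli gives P_stag − P_static = ½ρv².
ΔP = ½·809.5·6.719² = 18270 Pa.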